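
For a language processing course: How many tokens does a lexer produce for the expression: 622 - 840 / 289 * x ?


Scanning '622 - 840 / 289 * x'
Token 1: '622' -> integer_literal
Token 2: '-' -> operator
Token 3: '840' -> integer_literal
Token 4: '/' -> operator
Token 5: '289' -> integer_literal
Token 6: '*' -> operator
Token 7: 'x' -> identifier
Total tokens: 7

7


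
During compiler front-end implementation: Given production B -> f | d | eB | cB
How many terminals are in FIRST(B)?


Production: B -> f | d | eB | cB
Examining each alternative for leading terminals:
  B -> f : first terminal = 'f'
  B -> d : first terminal = 'd'
  B -> eB : first terminal = 'e'
  B -> cB : first terminal = 'c'
FIRST(B) = {c, d, e, f}
Count: 4

4


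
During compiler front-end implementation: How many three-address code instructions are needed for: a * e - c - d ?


Expression: a * e - c - d
Generating three-address code (respecting * over +/- precedence):
  Instruction 1: t1 = a * e
  Instruction 2: t2 = t1 - c
  Instruction 3: t3 = t2 - d
Total instructions: 3

3


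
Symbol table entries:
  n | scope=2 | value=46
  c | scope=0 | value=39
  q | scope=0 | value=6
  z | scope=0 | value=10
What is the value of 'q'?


Searching symbol table for 'q':
  n | scope=2 | value=46
  c | scope=0 | value=39
  q | scope=0 | value=6 <- MATCH
  z | scope=0 | value=10
Found 'q' at scope 0 with value 6

6


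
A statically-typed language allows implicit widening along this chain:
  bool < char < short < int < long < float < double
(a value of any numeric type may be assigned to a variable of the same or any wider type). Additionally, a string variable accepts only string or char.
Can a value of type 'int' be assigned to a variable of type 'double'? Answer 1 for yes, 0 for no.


Target variable type: double
Source value type: int
Numeric ranks: int=3, double=6
Widening allowed iff rank(source) <= rank(target): 3 <= 6? Yes
Result: 1

1


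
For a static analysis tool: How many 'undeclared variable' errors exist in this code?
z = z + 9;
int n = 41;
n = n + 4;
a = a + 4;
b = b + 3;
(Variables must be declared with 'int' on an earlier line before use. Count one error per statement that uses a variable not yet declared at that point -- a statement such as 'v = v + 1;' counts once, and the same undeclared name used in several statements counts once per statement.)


Scanning code line by line:
  Line 1: use 'z' -> ERROR (undeclared)
  Line 2: declare 'n' -> declared = ['n']
  Line 3: use 'n' -> OK (declared)
  Line 4: use 'a' -> ERROR (undeclared)
  Line 5: use 'b' -> ERROR (undeclared)
Total undeclared variable errors: 3

3


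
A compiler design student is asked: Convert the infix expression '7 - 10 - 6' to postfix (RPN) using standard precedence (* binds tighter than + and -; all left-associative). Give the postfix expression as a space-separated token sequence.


Applying the shunting-yard algorithm:
  Operand 7 -> output
  Push '-' onto operator stack -> op-stack: [-]
  Operand 10 -> output
  See '-' (prec 1); top '-' (prec 1) >= it -> pop '-' to output
  Push '-' onto operator stack -> op-stack: [-]
  Operand 6 -> output
  End of input: pop '-' to output
Postfix result: 7 10 - 6 -

7 10 - 6 -


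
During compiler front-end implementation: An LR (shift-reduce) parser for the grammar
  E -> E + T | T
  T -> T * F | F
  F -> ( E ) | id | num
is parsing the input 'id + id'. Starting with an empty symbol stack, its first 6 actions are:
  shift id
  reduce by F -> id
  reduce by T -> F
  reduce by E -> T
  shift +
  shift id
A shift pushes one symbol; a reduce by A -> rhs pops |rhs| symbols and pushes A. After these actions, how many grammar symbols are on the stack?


Tracking the symbol stack through each action:
  Action 1: shift 'id' : push -> stack = [id] (size 1)
  Action 2: reduce by F -> id : pop 1, push F -> stack = [F] (size 1)
  Action 3: reduce by T -> F : pop 1, push T -> stack = [T] (size 1)
  Action 4: reduce by E -> T : pop 1, push E -> stack = [E] (size 1)
  Action 5: shift '+' : push -> stack = [E, +] (size 2)
  Action 6: shift 'id' : push -> stack = [E, +, id] (size 3)
Final stack size: 3

3


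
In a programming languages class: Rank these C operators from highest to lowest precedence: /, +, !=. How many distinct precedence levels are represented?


Looking up precedence for each operator:
  / -> precedence 6
  + -> precedence 5
  != -> precedence 3
Sorted highest to lowest: /, +, !=
Distinct precedence values: [6, 5, 3]
Number of distinct levels: 3

3


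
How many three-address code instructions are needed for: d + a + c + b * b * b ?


Expression: d + a + c + b * b * b
Generating three-address code (respecting * over +/- precedence):
  Instruction 1: t1 = b * b
  Instruction 2: t2 = t1 * b
  Instruction 3: t3 = d + a
  Instruction 4: t4 = t3 + c
  Instruction 5: t5 = t4 + t2
Total instructions: 5

5


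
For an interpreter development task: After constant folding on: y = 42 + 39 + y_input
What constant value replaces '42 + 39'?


Identifying constant sub-expression:
  Original: y = 42 + 39 + y_input
  42 and 39 are both compile-time constants
  Evaluating: 42 + 39 = 81
  After folding: y = 81 + y_input

81


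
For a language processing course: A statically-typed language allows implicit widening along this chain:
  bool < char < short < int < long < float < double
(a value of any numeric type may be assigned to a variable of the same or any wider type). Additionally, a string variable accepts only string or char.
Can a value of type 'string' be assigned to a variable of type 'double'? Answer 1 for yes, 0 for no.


Target variable type: double
Source value type: string
Rule: string cannot widen to any numeric type
Result: 0

0


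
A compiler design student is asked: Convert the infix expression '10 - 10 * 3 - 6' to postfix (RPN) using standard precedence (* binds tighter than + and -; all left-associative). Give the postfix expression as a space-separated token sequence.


Applying the shunting-yard algorithm:
  Operand 10 -> output
  Push '-' onto operator stack -> op-stack: [-]
  Operand 10 -> output
  Push '*' onto operator stack -> op-stack: [-, *]
  Operand 3 -> output
  See '-' (prec 1); top '*' (prec 2) >= it -> pop '*' to output
  See '-' (prec 1); top '-' (prec 1) >= it -> pop '-' to output
  Push '-' onto operator stack -> op-stack: [-]
  Operand 6 -> output
  End of input: pop '-' to output
Postfix result: 10 10 3 * - 6 -

10 10 3 * - 6 -


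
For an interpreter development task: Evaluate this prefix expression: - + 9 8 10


Parsing prefix expression: - + 9 8 10
Step 1: Innermost operation '+ 9 8'
  9 + 8 = 17
Step 2: Outer operation '- [17] 10'
  17 - 10 = 7

7


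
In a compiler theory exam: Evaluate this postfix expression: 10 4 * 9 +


Processing tokens left to right:
Push 10, Push 4
Pop 10 and 4, compute 10 * 4 = 40, push 40
Push 9
Pop 40 and 9, compute 40 + 9 = 49, push 49
Stack result: 49

49


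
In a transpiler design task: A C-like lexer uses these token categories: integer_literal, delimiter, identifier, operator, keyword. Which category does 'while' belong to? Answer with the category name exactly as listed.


Token: 'while'
Checking categories:
  identifier: no
  integer_literal: no
  operator: no
  keyword: YES
  delimiter: no
Category: keyword

keyword


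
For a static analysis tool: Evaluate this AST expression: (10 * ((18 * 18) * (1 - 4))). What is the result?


Expression: (10 * ((18 * 18) * (1 - 4)))
Evaluating step by step:
  18 * 18 = 324
  1 - 4 = -3
  324 * -3 = -972
  10 * -972 = -9720
Result: -9720

-9720


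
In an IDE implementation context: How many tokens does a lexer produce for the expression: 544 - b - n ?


Scanning '544 - b - n'
Token 1: '544' -> integer_literal
Token 2: '-' -> operator
Token 3: 'b' -> identifier
Token 4: '-' -> operator
Token 5: 'n' -> identifier
Total tokens: 5

5


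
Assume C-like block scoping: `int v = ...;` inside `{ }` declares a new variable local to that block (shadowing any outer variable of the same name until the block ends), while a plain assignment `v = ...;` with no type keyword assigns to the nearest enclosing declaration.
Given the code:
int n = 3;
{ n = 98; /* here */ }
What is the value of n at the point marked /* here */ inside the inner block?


Analyzing scoping rules:
Outer scope: declares n = 3
Inner block: 'n = 98;' has no type keyword, so it is an assignment to the outer n (no shadowing)
Inside the block, after the assignment -> 98
Result: 98

98


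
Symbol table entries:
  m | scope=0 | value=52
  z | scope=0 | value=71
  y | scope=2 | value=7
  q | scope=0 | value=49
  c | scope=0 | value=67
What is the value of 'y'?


Searching symbol table for 'y':
  m | scope=0 | value=52
  z | scope=0 | value=71
  y | scope=2 | value=7 <- MATCH
  q | scope=0 | value=49
  c | scope=0 | value=67
Found 'y' at scope 2 with value 7

7


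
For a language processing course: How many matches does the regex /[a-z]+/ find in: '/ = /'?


Pattern: /[a-z]+/ (identifiers)
Input: '/ = /'
Scanning for matches:
Total matches: 0

0


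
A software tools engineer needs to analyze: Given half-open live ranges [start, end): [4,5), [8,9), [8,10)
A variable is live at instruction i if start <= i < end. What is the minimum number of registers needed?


Live ranges:
  Var0: [4, 5)
  Var1: [8, 9)
  Var2: [8, 10)
Sweep-line events (position, delta, active):
  pos=4 start -> active=1
  pos=5 end -> active=0
  pos=8 start -> active=1
  pos=8 start -> active=2
  pos=9 end -> active=1
  pos=10 end -> active=0
Maximum simultaneous active: 2
Minimum registers needed: 2

2


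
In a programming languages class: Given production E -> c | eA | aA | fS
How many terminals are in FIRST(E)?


Production: E -> c | eA | aA | fS
Examining each alternative for leading terminals:
  E -> c : first terminal = 'c'
  E -> eA : first terminal = 'e'
  E -> aA : first terminal = 'a'
  E -> fS : first terminal = 'f'
FIRST(E) = {a, c, e, f}
Count: 4

4


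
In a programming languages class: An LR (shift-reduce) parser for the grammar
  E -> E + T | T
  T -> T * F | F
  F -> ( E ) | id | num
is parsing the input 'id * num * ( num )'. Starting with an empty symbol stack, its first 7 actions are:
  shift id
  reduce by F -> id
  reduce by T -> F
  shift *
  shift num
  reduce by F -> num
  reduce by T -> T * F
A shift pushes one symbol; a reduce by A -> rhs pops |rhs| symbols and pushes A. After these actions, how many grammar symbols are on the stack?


Tracking the symbol stack through each action:
  Action 1: shift 'id' : push -> stack = [id] (size 1)
  Action 2: reduce by F -> id : pop 1, push F -> stack = [F] (size 1)
  Action 3: reduce by T -> F : pop 1, push T -> stack = [T] (size 1)
  Action 4: shift '*' : push -> stack = [T, *] (size 2)
  Action 5: shift 'num' : push -> stack = [T, *, num] (size 3)
  Action 6: reduce by F -> num : pop 1, push F -> stack = [T, *, F] (size 3)
  Action 7: reduce by T -> T * F : pop 3, push T -> stack = [T] (size 1)
Final stack size: 1

1


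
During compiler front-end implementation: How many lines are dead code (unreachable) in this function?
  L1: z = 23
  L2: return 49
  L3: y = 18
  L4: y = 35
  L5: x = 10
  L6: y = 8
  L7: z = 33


Analyzing control flow:
  L1: reachable (before return)
  L2: reachable (return statement)
  L3: DEAD (after return at L2)
  L4: DEAD (after return at L2)
  L5: DEAD (after return at L2)
  L6: DEAD (after return at L2)
  L7: DEAD (after return at L2)
Return at L2, total lines = 7
Dead lines: L3 through L7
Count: 5

5


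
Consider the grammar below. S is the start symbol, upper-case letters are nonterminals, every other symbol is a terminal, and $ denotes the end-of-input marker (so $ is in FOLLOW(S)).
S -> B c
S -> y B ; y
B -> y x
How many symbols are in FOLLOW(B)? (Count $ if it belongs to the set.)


S is the start symbol and does not occur in any rule body, so FOLLOW(S) = {$}.
Examining every occurrence of B in a rule body:
  S -> B c : B is followed by terminal 'c' -> add 'c'
  S -> y B ; y : B is followed by terminal ';' -> add ';'
  B -> y x : B does not occur in the body -> contributes nothing
FOLLOW(B) = {;, c}
Count: 2

2


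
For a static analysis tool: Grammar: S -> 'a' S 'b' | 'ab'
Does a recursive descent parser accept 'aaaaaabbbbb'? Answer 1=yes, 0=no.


Grammar accepts strings of the form a^n b^n (n >= 1)
Word: 'aaaaaabbbbb'
Counting: 6 a's and 5 b's
Check: 6 == 5? No
Mismatch: a-count != b-count
Rejected

0


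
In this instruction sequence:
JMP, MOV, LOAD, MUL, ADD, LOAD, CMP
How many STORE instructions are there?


Scanning instruction sequence for STORE:
  Position 1: JMP
  Position 2: MOV
  Position 3: LOAD
  Position 4: MUL
  Position 5: ADD
  Position 6: LOAD
  Position 7: CMP
Matches at positions: []
Total STORE count: 0

0


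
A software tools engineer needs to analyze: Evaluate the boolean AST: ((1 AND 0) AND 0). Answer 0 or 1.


Step 1: Evaluate inner node
  1 AND 0 = 0
Step 2: Evaluate root node
  0 AND 0 = 0

0


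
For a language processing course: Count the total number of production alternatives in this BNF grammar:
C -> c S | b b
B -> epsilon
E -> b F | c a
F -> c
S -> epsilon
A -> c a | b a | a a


Counting alternatives per rule:
  C: 2 alternative(s)
  B: 1 alternative(s)
  E: 2 alternative(s)
  F: 1 alternative(s)
  S: 1 alternative(s)
  A: 3 alternative(s)
Sum: 2 + 1 + 2 + 1 + 1 + 3 = 10

10


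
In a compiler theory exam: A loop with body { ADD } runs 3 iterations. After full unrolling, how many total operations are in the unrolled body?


Loop body operations: ADD (1 op per iteration)
Unrolling 3 iterations:
  Iteration 1: ADD (1 ops)
  Iteration 2: ADD (1 ops)
  Iteration 3: ADD (1 ops)
Total: 3 iterations * 1 ops/iter = 3 operations

3


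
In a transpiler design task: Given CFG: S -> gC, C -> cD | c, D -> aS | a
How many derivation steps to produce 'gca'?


Grammar: S -> gC, C -> cD | c, D -> aS | a
Deriving 'gca':
Step 1: S -> gC => gC
Step 2: C -> cD => gcD
Step 3: D -> a => gca
Total derivation steps: 3

3


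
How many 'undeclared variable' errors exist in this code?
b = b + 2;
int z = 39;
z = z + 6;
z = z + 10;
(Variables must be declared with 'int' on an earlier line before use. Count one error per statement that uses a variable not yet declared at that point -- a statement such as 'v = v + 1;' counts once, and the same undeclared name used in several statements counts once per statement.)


Scanning code line by line:
  Line 1: use 'b' -> ERROR (undeclared)
  Line 2: declare 'z' -> declared = ['z']
  Line 3: use 'z' -> OK (declared)
  Line 4: use 'z' -> OK (declared)
Total undeclared variable errors: 1

1


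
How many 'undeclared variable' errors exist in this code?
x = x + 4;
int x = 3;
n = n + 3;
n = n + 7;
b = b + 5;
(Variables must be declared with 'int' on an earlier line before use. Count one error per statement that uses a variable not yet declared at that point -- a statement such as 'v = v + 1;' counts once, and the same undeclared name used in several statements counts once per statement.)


Scanning code line by line:
  Line 1: use 'x' -> ERROR (undeclared)
  Line 2: declare 'x' -> declared = ['x']
  Line 3: use 'n' -> ERROR (undeclared)
  Line 4: use 'n' -> ERROR (undeclared)
  Line 5: use 'b' -> ERROR (undeclared)
Total undeclared variable errors: 4

4


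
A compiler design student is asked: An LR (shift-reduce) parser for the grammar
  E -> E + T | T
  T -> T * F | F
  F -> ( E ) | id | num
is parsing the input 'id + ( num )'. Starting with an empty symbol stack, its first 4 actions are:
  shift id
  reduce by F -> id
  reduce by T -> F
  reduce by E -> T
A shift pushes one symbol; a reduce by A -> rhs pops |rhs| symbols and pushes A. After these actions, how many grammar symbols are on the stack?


Tracking the symbol stack through each action:
  Action 1: shift 'id' : push -> stack = [id] (size 1)
  Action 2: reduce by F -> id : pop 1, push F -> stack = [F] (size 1)
  Action 3: reduce by T -> F : pop 1, push T -> stack = [T] (size 1)
  Action 4: reduce by E -> T : pop 1, push E -> stack = [E] (size 1)
Final stack size: 1

1


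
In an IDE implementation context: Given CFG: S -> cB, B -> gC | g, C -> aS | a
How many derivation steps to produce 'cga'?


Grammar: S -> cB, B -> gC | g, C -> aS | a
Deriving 'cga':
Step 1: S -> cB => cB
Step 2: B -> gC => cgC
Step 3: C -> a => cga
Total derivation steps: 3

3


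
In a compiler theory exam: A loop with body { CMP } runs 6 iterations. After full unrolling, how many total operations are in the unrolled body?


Loop body operations: CMP (1 op per iteration)
Unrolling 6 iterations:
  Iteration 1: CMP (1 ops)
  Iteration 2: CMP (1 ops)
  Iteration 3: CMP (1 ops)
  Iteration 4: CMP (1 ops)
  Iteration 5: CMP (1 ops)
  Iteration 6: CMP (1 ops)
Total: 6 iterations * 1 ops/iter = 6 operations

6


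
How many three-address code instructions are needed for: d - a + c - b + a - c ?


Expression: d - a + c - b + a - c
Generating three-address code (respecting * over +/- precedence):
  Instruction 1: t1 = d - a
  Instruction 2: t2 = t1 + c
  Instruction 3: t3 = t2 - b
  Instruction 4: t4 = t3 + a
  Instruction 5: t5 = t4 - c
Total instructions: 5

5


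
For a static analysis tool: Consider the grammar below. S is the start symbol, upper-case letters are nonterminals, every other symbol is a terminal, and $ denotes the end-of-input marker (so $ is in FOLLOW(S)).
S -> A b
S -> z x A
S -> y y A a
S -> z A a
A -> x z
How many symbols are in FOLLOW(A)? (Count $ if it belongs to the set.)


S is the start symbol and does not occur in any rule body, so FOLLOW(S) = {$}.
Examining every occurrence of A in a rule body:
  S -> A b : A is followed by terminal 'b' -> add 'b'
  S -> z x A : A is at the right end -> add FOLLOW(S) = {$}
  S -> y y A a : A is followed by terminal 'a' -> add 'a'
  S -> z A a : A is followed by terminal 'a' -> add 'a' (already in the set)
  A -> x z : A does not occur in the body -> contributes nothing
FOLLOW(A) = {a, b, $}
Count: 3

3


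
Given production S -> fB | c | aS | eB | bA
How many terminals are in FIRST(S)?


Production: S -> fB | c | aS | eB | bA
Examining each alternative for leading terminals:
  S -> fB : first terminal = 'f'
  S -> c : first terminal = 'c'
  S -> aS : first terminal = 'a'
  S -> eB : first terminal = 'e'
  S -> bA : first terminal = 'b'
FIRST(S) = {a, b, c, e, f}
Count: 5

5


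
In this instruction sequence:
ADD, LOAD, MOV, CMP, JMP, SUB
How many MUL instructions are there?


Scanning instruction sequence for MUL:
  Position 1: ADD
  Position 2: LOAD
  Position 3: MOV
  Position 4: CMP
  Position 5: JMP
  Position 6: SUB
Matches at positions: []
Total MUL count: 0

0


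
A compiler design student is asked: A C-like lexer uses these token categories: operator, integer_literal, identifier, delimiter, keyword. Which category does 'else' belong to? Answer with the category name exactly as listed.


Token: 'else'
Checking categories:
  identifier: no
  integer_literal: no
  operator: no
  keyword: YES
  delimiter: no
Category: keyword

keyword


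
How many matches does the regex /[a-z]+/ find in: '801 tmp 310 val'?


Pattern: /[a-z]+/ (identifiers)
Input: '801 tmp 310 val'
Scanning for matches:
  Match 1: 'tmp'
  Match 2: 'val'
Total matches: 2

2


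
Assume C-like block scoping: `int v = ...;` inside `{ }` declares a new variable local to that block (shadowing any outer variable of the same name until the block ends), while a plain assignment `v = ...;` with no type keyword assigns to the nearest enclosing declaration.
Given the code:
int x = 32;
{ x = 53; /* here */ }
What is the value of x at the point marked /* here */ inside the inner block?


Analyzing scoping rules:
Outer scope: declares x = 32
Inner block: 'x = 53;' has no type keyword, so it is an assignment to the outer x (no shadowing)
Inside the block, after the assignment -> 53
Result: 53

53


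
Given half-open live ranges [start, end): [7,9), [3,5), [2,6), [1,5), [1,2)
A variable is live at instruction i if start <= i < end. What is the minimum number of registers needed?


Live ranges:
  Var0: [7, 9)
  Var1: [3, 5)
  Var2: [2, 6)
  Var3: [1, 5)
  Var4: [1, 2)
Sweep-line events (position, delta, active):
  pos=1 start -> active=1
  pos=1 start -> active=2
  pos=2 end -> active=1
  pos=2 start -> active=2
  pos=3 start -> active=3
  pos=5 end -> active=2
  pos=5 end -> active=1
  pos=6 end -> active=0
  pos=7 start -> active=1
  pos=9 end -> active=0
Maximum simultaneous active: 3
Minimum registers needed: 3

3


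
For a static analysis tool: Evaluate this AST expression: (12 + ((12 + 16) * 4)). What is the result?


Expression: (12 + ((12 + 16) * 4))
Evaluating step by step:
  12 + 16 = 28
  28 * 4 = 112
  12 + 112 = 124
Result: 124

124


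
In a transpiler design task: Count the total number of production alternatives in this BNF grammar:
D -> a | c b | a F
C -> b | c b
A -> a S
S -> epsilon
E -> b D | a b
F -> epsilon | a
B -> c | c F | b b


Counting alternatives per rule:
  D: 3 alternative(s)
  C: 2 alternative(s)
  A: 1 alternative(s)
  S: 1 alternative(s)
  E: 2 alternative(s)
  F: 2 alternative(s)
  B: 3 alternative(s)
Sum: 3 + 2 + 1 + 1 + 2 + 2 + 3 = 14

14


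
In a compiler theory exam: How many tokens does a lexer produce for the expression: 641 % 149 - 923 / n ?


Scanning '641 % 149 - 923 / n'
Token 1: '641' -> integer_literal
Token 2: '%' -> operator
Token 3: '149' -> integer_literal
Token 4: '-' -> operator
Token 5: '923' -> integer_literal
Token 6: '/' -> operator
Token 7: 'n' -> identifier
Total tokens: 7

7


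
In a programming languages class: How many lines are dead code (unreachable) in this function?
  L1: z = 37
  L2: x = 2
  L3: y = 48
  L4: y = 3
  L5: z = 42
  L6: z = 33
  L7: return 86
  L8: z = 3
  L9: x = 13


Analyzing control flow:
  L1: reachable (before return)
  L2: reachable (before return)
  L3: reachable (before return)
  L4: reachable (before return)
  L5: reachable (before return)
  L6: reachable (before return)
  L7: reachable (return statement)
  L8: DEAD (after return at L7)
  L9: DEAD (after return at L7)
Return at L7, total lines = 9
Dead lines: L8 through L9
Count: 2

2


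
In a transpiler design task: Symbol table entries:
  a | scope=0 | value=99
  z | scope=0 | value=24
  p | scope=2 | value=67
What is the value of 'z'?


Searching symbol table for 'z':
  a | scope=0 | value=99
  z | scope=0 | value=24 <- MATCH
  p | scope=2 | value=67
Found 'z' at scope 0 with value 24

24


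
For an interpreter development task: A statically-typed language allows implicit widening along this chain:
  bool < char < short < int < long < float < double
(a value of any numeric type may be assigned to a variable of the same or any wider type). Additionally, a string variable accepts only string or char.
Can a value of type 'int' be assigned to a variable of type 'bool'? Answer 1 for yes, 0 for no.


Target variable type: bool
Source value type: int
Numeric ranks: int=3, bool=0
Widening allowed iff rank(source) <= rank(target): 3 <= 0? No
Result: 0

0


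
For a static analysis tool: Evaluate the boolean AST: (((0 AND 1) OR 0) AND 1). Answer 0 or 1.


Step 1: Evaluate inner node
  0 AND 1 = 0
Step 2: Evaluate next node
  0 OR 0 = 0
Step 3: Evaluate root node
  0 AND 1 = 0

0


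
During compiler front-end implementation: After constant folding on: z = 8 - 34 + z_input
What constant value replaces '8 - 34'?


Identifying constant sub-expression:
  Original: z = 8 - 34 + z_input
  8 and 34 are both compile-time constants
  Evaluating: 8 - 34 = -26
  After folding: z = -26 + z_input

-26


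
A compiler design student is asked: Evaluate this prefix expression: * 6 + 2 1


Parsing prefix expression: * 6 + 2 1
Step 1: Innermost operation '+ 2 1'
  2 + 1 = 3
Step 2: Outer operation '* 6 [3]'
  6 * 3 = 18

18


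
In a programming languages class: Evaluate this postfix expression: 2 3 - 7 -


Processing tokens left to right:
Push 2, Push 3
Pop 2 and 3, compute 2 - 3 = -1, push -1
Push 7
Pop -1 and 7, compute -1 - 7 = -8, push -8
Stack result: -8

-8


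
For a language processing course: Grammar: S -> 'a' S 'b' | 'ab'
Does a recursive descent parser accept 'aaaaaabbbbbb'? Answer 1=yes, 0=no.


Grammar accepts strings of the form a^n b^n (n >= 1)
Word: 'aaaaaabbbbbb'
Counting: 6 a's and 6 b's
Check: 6 == 6? Yes
Derivation (S -> aSb applied 5 time(s), then S -> ab): S => aSb => aaSbb => aaaSbbb => aaaaSbbbb => aaaaaSbbbbb => aaaaaabbbbbb
Accepted

1


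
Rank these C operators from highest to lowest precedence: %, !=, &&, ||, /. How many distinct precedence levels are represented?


Looking up precedence for each operator:
  % -> precedence 6
  != -> precedence 3
  && -> precedence 2
  || -> precedence 1
  / -> precedence 6
Sorted highest to lowest: %, /, !=, &&, ||
Distinct precedence values: [6, 3, 2, 1]
Number of distinct levels: 4

4


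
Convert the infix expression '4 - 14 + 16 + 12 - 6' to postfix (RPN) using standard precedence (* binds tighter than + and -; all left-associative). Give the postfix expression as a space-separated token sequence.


Applying the shunting-yard algorithm:
  Operand 4 -> output
  Push '-' onto operator stack -> op-stack: [-]
  Operand 14 -> output
  See '+' (prec 1); top '-' (prec 1) >= it -> pop '-' to output
  Push '+' onto operator stack -> op-stack: [+]
  Operand 16 -> output
  See '+' (prec 1); top '+' (prec 1) >= it -> pop '+' to output
  Push '+' onto operator stack -> op-stack: [+]
  Operand 12 -> output
  See '-' (prec 1); top '+' (prec 1) >= it -> pop '+' to output
  Push '-' onto operator stack -> op-stack: [-]
  Operand 6 -> output
  End of input: pop '-' to output
Postfix result: 4 14 - 16 + 12 + 6 -

4 14 - 16 + 12 + 6 -


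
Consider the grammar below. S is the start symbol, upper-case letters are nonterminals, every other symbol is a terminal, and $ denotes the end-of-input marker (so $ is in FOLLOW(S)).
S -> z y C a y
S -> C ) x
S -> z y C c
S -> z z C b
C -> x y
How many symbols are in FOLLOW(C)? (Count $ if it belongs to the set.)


S is the start symbol and does not occur in any rule body, so FOLLOW(S) = {$}.
Examining every occurrence of C in a rule body:
  S -> z y C a y : C is followed by terminal 'a' -> add 'a'
  S -> C ) x : C is followed by terminal ')' -> add ')'
  S -> z y C c : C is followed by terminal 'c' -> add 'c'
  S -> z z C b : C is followed by terminal 'b' -> add 'b'
  C -> x y : C does not occur in the body -> contributes nothing
FOLLOW(C) = {), a, b, c}
Count: 4

4


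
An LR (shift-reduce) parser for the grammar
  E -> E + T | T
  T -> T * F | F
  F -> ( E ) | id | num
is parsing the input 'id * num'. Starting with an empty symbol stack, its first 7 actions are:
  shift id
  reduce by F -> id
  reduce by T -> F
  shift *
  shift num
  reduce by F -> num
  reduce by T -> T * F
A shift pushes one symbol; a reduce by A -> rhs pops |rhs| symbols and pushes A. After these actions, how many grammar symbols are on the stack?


Tracking the symbol stack through each action:
  Action 1: shift 'id' : push -> stack = [id] (size 1)
  Action 2: reduce by F -> id : pop 1, push F -> stack = [F] (size 1)
  Action 3: reduce by T -> F : pop 1, push T -> stack = [T] (size 1)
  Action 4: shift '*' : push -> stack = [T, *] (size 2)
  Action 5: shift 'num' : push -> stack = [T, *, num] (size 3)
  Action 6: reduce by F -> num : pop 1, push F -> stack = [T, *, F] (size 3)
  Action 7: reduce by T -> T * F : pop 3, push T -> stack = [T] (size 1)
Final stack size: 1

1


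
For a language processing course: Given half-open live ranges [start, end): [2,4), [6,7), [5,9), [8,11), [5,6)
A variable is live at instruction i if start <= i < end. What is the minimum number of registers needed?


Live ranges:
  Var0: [2, 4)
  Var1: [6, 7)
  Var2: [5, 9)
  Var3: [8, 11)
  Var4: [5, 6)
Sweep-line events (position, delta, active):
  pos=2 start -> active=1
  pos=4 end -> active=0
  pos=5 start -> active=1
  pos=5 start -> active=2
  pos=6 end -> active=1
  pos=6 start -> active=2
  pos=7 end -> active=1
  pos=8 start -> active=2
  pos=9 end -> active=1
  pos=11 end -> active=0
Maximum simultaneous active: 2
Minimum registers needed: 2

2


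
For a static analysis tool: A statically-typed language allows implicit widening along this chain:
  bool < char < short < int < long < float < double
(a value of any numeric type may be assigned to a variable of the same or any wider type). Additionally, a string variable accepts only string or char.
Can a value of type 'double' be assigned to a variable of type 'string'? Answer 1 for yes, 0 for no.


Target variable type: string
Source value type: double
Rule: string accepts only {string, char}
  source 'double' in {string, char}? No
Result: 0

0


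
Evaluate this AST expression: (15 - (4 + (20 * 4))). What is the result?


Expression: (15 - (4 + (20 * 4)))
Evaluating step by step:
  20 * 4 = 80
  4 + 80 = 84
  15 - 84 = -69
Result: -69

-69


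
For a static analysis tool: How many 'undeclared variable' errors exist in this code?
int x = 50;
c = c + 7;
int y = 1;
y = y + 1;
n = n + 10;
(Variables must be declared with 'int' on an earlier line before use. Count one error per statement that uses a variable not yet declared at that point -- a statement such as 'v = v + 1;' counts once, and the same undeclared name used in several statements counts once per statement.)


Scanning code line by line:
  Line 1: declare 'x' -> declared = ['x']
  Line 2: use 'c' -> ERROR (undeclared)
  Line 3: declare 'y' -> declared = ['x', 'y']
  Line 4: use 'y' -> OK (declared)
  Line 5: use 'n' -> ERROR (undeclared)
Total undeclared variable errors: 2

2


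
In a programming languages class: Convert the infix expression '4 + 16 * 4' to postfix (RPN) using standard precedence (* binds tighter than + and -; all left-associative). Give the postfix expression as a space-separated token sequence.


Applying the shunting-yard algorithm:
  Operand 4 -> output
  Push '+' onto operator stack -> op-stack: [+]
  Operand 16 -> output
  Push '*' onto operator stack -> op-stack: [+, *]
  Operand 4 -> output
  End of input: pop '*' to output
  End of input: pop '+' to output
Postfix result: 4 16 4 * +

4 16 4 * +


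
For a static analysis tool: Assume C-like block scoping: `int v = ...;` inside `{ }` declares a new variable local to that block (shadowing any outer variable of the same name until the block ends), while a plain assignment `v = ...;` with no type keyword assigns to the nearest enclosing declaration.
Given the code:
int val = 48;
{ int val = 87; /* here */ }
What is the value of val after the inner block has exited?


Analyzing scoping rules:
Outer scope: declares val = 48
Inner block: 'int val = 87;' declares a NEW val that shadows the outer one
When the block exits the inner val goes out of scope; the outer val was never modified -> 48
Result: 48

48


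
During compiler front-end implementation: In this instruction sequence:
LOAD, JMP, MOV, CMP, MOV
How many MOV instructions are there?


Scanning instruction sequence for MOV:
  Position 1: LOAD
  Position 2: JMP
  Position 3: MOV <- MATCH
  Position 4: CMP
  Position 5: MOV <- MATCH
Matches at positions: [3, 5]
Total MOV count: 2

2


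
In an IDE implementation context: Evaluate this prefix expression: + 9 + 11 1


Parsing prefix expression: + 9 + 11 1
Step 1: Innermost operation '+ 11 1'
  11 + 1 = 12
Step 2: Outer operation '+ 9 [12]'
  9 + 12 = 21

21


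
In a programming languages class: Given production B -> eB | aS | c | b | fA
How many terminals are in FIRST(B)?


Production: B -> eB | aS | c | b | fA
Examining each alternative for leading terminals:
  B -> eB : first terminal = 'e'
  B -> aS : first terminal = 'a'
  B -> c : first terminal = 'c'
  B -> b : first terminal = 'b'
  B -> fA : first terminal = 'f'
FIRST(B) = {a, b, c, e, f}
Count: 5

5


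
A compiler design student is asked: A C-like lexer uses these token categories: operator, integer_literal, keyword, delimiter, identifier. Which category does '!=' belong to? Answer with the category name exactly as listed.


Token: '!='
Checking categories:
  identifier: no
  integer_literal: no
  operator: YES
  keyword: no
  delimiter: no
Category: operator

operator


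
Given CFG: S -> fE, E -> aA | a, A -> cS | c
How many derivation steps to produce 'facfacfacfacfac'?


Grammar: S -> fE, E -> aA | a, A -> cS | c
Deriving 'facfacfacfacfac':
Step 1: S -> fE => fE
Step 2: E -> aA => faA
Step 3: A -> cS => facS
Step 4: S -> fE => facfE
Step 5: E -> aA => facfaA
Step 6: A -> cS => facfacS
Step 7: S -> fE => facfacfE
Step 8: E -> aA => facfacfaA
Step 9: A -> cS => facfacfacS
Step 10: S -> fE => facfacfacfE
Step 11: E -> aA => facfacfacfaA
Step 12: A -> cS => facfacfacfacS
Step 13: S -> fE => facfacfacfacfE
Step 14: E -> aA => facfacfacfacfaA
Step 15: A -> c => facfacfacfacfac
Total derivation steps: 15

15


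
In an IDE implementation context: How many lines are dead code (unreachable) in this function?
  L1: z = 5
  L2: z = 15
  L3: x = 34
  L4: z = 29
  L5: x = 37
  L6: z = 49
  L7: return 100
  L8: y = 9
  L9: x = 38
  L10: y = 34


Analyzing control flow:
  L1: reachable (before return)
  L2: reachable (before return)
  L3: reachable (before return)
  L4: reachable (before return)
  L5: reachable (before return)
  L6: reachable (before return)
  L7: reachable (return statement)
  L8: DEAD (after return at L7)
  L9: DEAD (after return at L7)
  L10: DEAD (after return at L7)
Return at L7, total lines = 10
Dead lines: L8 through L10
Count: 3

3


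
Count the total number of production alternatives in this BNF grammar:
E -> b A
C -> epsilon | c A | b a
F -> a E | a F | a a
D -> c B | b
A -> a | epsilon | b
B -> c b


Counting alternatives per rule:
  E: 1 alternative(s)
  C: 3 alternative(s)
  F: 3 alternative(s)
  D: 2 alternative(s)
  A: 3 alternative(s)
  B: 1 alternative(s)
Sum: 1 + 3 + 3 + 2 + 3 + 1 = 13

13


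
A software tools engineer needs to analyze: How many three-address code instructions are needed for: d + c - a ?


Expression: d + c - a
Generating three-address code (respecting * over +/- precedence):
  Instruction 1: t1 = d + c
  Instruction 2: t2 = t1 - a
Total instructions: 2

2


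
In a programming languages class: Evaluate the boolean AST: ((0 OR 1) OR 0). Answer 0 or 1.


Step 1: Evaluate inner node
  0 OR 1 = 1
Step 2: Evaluate root node
  1 OR 0 = 1

1


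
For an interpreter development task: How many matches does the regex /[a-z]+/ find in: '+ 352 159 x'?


Pattern: /[a-z]+/ (identifiers)
Input: '+ 352 159 x'
Scanning for matches:
  Match 1: 'x'
Total matches: 1

1


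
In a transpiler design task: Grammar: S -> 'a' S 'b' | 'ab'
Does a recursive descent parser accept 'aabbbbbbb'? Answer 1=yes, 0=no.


Grammar accepts strings of the form a^n b^n (n >= 1)
Word: 'aabbbbbbb'
Counting: 2 a's and 7 b's
Check: 2 == 7? No
Mismatch: a-count != b-count
Rejected

0


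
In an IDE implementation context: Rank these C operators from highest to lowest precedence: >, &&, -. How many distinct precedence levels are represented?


Looking up precedence for each operator:
  > -> precedence 4
  && -> precedence 2
  - -> precedence 5
Sorted highest to lowest: -, >, &&
Distinct precedence values: [5, 4, 2]
Number of distinct levels: 3

3


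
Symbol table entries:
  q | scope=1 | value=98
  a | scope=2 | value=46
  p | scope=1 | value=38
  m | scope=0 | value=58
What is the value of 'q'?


Searching symbol table for 'q':
  q | scope=1 | value=98 <- MATCH
  a | scope=2 | value=46
  p | scope=1 | value=38
  m | scope=0 | value=58
Found 'q' at scope 1 with value 98

98


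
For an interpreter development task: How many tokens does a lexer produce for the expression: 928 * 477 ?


Scanning '928 * 477'
Token 1: '928' -> integer_literal
Token 2: '*' -> operator
Token 3: '477' -> integer_literal
Total tokens: 3

3


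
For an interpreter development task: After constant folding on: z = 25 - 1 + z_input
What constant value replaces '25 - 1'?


Identifying constant sub-expression:
  Original: z = 25 - 1 + z_input
  25 and 1 are both compile-time constants
  Evaluating: 25 - 1 = 24
  After folding: z = 24 + z_input

24


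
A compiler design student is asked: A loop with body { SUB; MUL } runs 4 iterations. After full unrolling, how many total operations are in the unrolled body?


Loop body operations: SUB, MUL (2 ops per iteration)
Unrolling 4 iterations:
  Iteration 1: SUB, MUL (2 ops)
  Iteration 2: SUB, MUL (2 ops)
  Iteration 3: SUB, MUL (2 ops)
  Iteration 4: SUB, MUL (2 ops)
Total: 4 iterations * 2 ops/iter = 8 operations

8


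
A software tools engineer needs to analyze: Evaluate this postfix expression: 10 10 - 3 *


Processing tokens left to right:
Push 10, Push 10
Pop 10 and 10, compute 10 - 10 = 0, push 0
Push 3
Pop 0 and 3, compute 0 * 3 = 0, push 0
Stack result: 0

0


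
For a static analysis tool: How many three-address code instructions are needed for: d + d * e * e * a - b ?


Expression: d + d * e * e * a - b
Generating three-address code (respecting * over +/- precedence):
  Instruction 1: t1 = d * e
  Instruction 2: t2 = t1 * e
  Instruction 3: t3 = t2 * a
  Instruction 4: t4 = d + t3
  Instruction 5: t5 = t4 - b
Total instructions: 5

5


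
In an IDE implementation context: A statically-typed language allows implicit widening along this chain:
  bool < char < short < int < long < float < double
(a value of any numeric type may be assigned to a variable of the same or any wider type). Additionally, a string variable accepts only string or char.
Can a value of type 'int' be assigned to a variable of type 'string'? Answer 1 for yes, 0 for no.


Target variable type: string
Source value type: int
Rule: string accepts only {string, char}
  source 'int' in {string, char}? No
Result: 0

0


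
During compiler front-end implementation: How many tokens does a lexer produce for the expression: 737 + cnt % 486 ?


Scanning '737 + cnt % 486'
Token 1: '737' -> integer_literal
Token 2: '+' -> operator
Token 3: 'cnt' -> identifier
Token 4: '%' -> operator
Token 5: '486' -> integer_literal
Total tokens: 5

5


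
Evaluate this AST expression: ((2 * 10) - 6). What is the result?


Expression: ((2 * 10) - 6)
Evaluating step by step:
  2 * 10 = 20
  20 - 6 = 14
Result: 14

14


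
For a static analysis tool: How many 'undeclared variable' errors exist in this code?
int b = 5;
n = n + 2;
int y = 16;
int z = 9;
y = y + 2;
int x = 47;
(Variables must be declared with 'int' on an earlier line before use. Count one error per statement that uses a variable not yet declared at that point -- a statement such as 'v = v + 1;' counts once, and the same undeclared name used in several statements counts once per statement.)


Scanning code line by line:
  Line 1: declare 'b' -> declared = ['b']
  Line 2: use 'n' -> ERROR (undeclared)
  Line 3: declare 'y' -> declared = ['b', 'y']
  Line 4: declare 'z' -> declared = ['b', 'y', 'z']
  Line 5: use 'y' -> OK (declared)
  Line 6: declare 'x' -> declared = ['b', 'x', 'y', 'z']
Total undeclared variable errors: 1

1


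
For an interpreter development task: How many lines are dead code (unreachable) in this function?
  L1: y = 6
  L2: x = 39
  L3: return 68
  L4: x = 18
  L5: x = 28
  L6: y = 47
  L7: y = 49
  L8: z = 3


Analyzing control flow:
  L1: reachable (before return)
  L2: reachable (before return)
  L3: reachable (return statement)
  L4: DEAD (after return at L3)
  L5: DEAD (after return at L3)
  L6: DEAD (after return at L3)
  L7: DEAD (after return at L3)
  L8: DEAD (after return at L3)
Return at L3, total lines = 8
Dead lines: L4 through L8
Count: 5

5


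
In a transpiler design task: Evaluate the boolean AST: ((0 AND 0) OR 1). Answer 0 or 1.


Step 1: Evaluate inner node
  0 AND 0 = 0
Step 2: Evaluate root node
  0 OR 1 = 1

1


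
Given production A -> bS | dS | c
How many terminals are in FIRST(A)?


Production: A -> bS | dS | c
Examining each alternative for leading terminals:
  A -> bS : first terminal = 'b'
  A -> dS : first terminal = 'd'
  A -> c : first terminal = 'c'
FIRST(A) = {b, c, d}
Count: 3

3
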